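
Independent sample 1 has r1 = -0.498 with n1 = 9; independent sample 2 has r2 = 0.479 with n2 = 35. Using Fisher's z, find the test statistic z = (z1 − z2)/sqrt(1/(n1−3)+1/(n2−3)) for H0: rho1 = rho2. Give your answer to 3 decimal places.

-2.401

z1 = atanh(-0.498) = -0.546643,  z2 = atanh(0.479) = 0.521686
SE = √(1/(n1−3) + 1/(n2−3)) = √(1/6 + 1/32) = √(0.1666667 + 0.0312500) = √0.1979167 = 0.444878
z = (z1 − z2)/SE = (-0.546643 − 0.521686) / 0.444878 = -1.068329 / 0.444878 = -2.401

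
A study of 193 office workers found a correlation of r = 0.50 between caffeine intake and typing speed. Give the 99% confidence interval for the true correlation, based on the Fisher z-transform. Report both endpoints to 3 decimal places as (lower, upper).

(0.347, 0.627)

z_r = atanh(0.50) = 0.549306;  SE = 1/√(n−3) = 1/√190 = 0.072548
z-limits: 0.549306 ± 2.576·0.072548 = 0.549306 ± 0.186884 = [0.362422, 0.736190]
ρ-limits: (tanh 0.362422, tanh 0.736190) = (0.347, 0.627)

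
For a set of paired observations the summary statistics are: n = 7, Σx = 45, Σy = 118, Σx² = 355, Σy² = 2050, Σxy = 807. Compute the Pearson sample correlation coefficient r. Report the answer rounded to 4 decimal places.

0.7658

S_xy = nΣxy − ΣxΣy = 7·807 − 45·118 = 5649 − 5310 = 339
S_xx = nΣx² − (Σx)² = 7·355 − 45² = 2485 − 2025 = 460
S_yy = nΣy² − (Σy)² = 7·2050 − 118² = 14350 − 13924 = 426
r = S_xy / √(S_xx·S_yy) = 339 / √(460·426) = 339 / √195960 = 339 / 442.6737 = 0.7658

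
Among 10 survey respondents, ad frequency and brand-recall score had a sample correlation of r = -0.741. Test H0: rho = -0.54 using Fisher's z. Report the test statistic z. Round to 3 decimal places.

Fisher z: atanh(-0.741) = -0.952693, atanh(-0.54) = -0.604156
z = (z_r − z_0)·√(n−3) = (-0.952693 − (-0.604156))·√7 = -0.348537 · 2.645751 = -0.922

-0.922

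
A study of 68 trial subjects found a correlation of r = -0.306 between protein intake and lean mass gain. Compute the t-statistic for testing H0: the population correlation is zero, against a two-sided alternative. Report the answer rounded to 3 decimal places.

1 − r² = 1 − 0.093636 = 0.906364;  √(1−r²) = 0.952032
√(n−2) = √66 = 8.124038
t = r·√(n−2)/√(1−r²) = -0.306 · 8.124038 / 0.952032 = -2.611

-2.611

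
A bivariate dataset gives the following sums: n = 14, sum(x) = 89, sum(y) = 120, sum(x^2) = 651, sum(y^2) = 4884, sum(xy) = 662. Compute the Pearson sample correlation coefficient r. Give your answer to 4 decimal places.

S_xy = nΣxy − ΣxΣy = 14·662 − 89·120 = 9268 − 10680 = -1412
S_xx = nΣx² − (Σx)² = 14·651 − 89² = 9114 − 7921 = 1193
S_yy = nΣy² − (Σy)² = 14·4884 − 120² = 68376 − 14400 = 53976
r = S_xy / √(S_xx·S_yy) = -1412 / √(1193·53976) = -1412 / √64393368 = -1412 / 8024.5478 = -0.1760

-0.1760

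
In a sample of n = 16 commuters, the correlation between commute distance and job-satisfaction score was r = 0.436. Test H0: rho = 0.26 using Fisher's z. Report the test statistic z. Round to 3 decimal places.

Fisher z: atanh(0.436) = 0.467281, atanh(0.26) = 0.266108
z = (z_r − z_0)·√(n−3) = (0.467281 − 0.266108)·√13 = 0.201173 · 3.605551 = 0.725

0.725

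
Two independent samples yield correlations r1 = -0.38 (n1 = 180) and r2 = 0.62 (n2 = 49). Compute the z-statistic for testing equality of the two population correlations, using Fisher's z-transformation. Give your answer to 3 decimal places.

Fisher z-transforms: z1 = atanh(-0.38) = -0.400060, z2 = atanh(0.62) = 0.725005; difference d = -1.125065
Var(d) = 1/177 + 1/46 = 0.0056497 + 0.0217391 = 0.0273888
z = d/√Var(d) = -1.125065 / √0.0273888 = -1.125065 / 0.165496 = -6.798

-6.798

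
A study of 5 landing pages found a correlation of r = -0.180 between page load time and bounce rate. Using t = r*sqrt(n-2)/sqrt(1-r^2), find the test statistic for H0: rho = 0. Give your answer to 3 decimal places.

-0.317

1 − r² = 1 − 0.032400 = 0.967600;  √(1−r²) = 0.983667
√(n−2) = √3 = 1.732051
t = r·√(n−2)/√(1−r²) = -0.180 · 1.732051 / 0.983667 = -0.317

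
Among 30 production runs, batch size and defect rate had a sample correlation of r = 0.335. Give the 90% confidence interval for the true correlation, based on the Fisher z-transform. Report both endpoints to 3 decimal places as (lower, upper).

(0.032, 0.582)

z_r = atanh(0.335) = 0.348450;  SE = 1/√(n−3) = 1/√27 = 0.192450
z-limits: 0.348450 ± 1.645·0.192450 = 0.348450 ± 0.316580 = [0.031870, 0.665030]
ρ-limits: (tanh 0.031870, tanh 0.665030) = (0.032, 0.582)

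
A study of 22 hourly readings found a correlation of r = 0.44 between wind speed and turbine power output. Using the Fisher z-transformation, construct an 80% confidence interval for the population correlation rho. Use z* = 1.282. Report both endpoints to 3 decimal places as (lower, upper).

z_r = atanh(0.44) = 0.472231;  SE = 1/√(n−3) = 1/√19 = 0.229416
z-limits: 0.472231 ± 1.282·0.229416 = 0.472231 ± 0.294111 = [0.178120, 0.766342]
ρ-limits: (tanh 0.178120, tanh 0.766342) = (0.176, 0.645)

(0.176, 0.645)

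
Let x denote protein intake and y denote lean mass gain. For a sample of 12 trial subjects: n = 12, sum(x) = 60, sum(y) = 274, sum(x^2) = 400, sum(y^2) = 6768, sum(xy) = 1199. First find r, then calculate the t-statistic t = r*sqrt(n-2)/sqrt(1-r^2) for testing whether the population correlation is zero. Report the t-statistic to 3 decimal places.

Numerator: nΣxy − (Σx)(Σy) = 12·1199 − (60)(274) = -2052
Denominator: √[(nΣx²−(Σx)²)(nΣy²−(Σy)²)]
  nΣx²−(Σx)² = 12·400 − 3600 = 1200;  nΣy²−(Σy)² = 12·6768 − 75076 = 6140
  √(1200·6140) = √7368000 = 2714.4060
r = -2052 / 2714.4060 = -0.7560
t = r·√(n−2)/√(1−r²) = -0.7560·√10 / √(1−0.571536) = -2.390682 / 0.654572 = -3.652

-3.652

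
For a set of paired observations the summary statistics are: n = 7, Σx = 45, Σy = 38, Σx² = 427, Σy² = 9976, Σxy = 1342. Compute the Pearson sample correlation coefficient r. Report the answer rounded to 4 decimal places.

0.9464

Numerator: nΣxy − (Σx)(Σy) = 7·1342 − (45)(38) = 7684
Denominator: √[(nΣx²−(Σx)²)(nΣy²−(Σy)²)]
  nΣx²−(Σx)² = 7·427 − 2025 = 964;  nΣy²−(Σy)² = 7·9976 − 1444 = 68388
  √(964·68388) = √65926032 = 8119.4847
r = 7684 / 8119.4847 = 0.9464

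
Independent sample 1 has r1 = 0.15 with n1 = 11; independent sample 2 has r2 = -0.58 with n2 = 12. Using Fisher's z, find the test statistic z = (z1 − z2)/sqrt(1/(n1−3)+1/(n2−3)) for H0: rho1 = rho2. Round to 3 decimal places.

z1 = atanh(0.15) = 0.151140,  z2 = atanh(-0.58) = -0.662463
SE = √(1/(n1−3) + 1/(n2−3)) = √(1/8 + 1/9) = √(0.1250000 + 0.1111111) = √0.2361111 = 0.485913
z = (z1 − z2)/SE = (0.151140 − (-0.662463)) / 0.485913 = 0.813603 / 0.485913 = 1.674

1.674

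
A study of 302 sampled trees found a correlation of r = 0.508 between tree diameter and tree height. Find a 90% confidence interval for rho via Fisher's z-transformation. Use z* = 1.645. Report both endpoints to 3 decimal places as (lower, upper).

Fisher z: z_r = atanh(r) = ½·ln((1+0.508)/(1−0.508)) = 0.560030
SE(z) = 1/√(n−3) = 1/√299 = 0.057831
90% ⇒ z* = 1.645; margin = 1.645·0.057831 = 0.095132
CI on z-scale: (0.464898, 0.655162)
Back-transform: tanh(0.464898) = 0.434068, tanh(0.655162) = 0.575135

(0.434, 0.575)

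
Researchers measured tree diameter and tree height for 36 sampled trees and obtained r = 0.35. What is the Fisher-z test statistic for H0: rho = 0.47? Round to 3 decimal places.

z_r = atanh(0.35) = 0.365444,  z_0 = atanh(0.47) = 0.510070
SE = 1/√(n−3) = 1/√33 = 0.174078
z = (z_r − z_0)/SE = (0.365444 − 0.510070) / 0.174078 = -0.144626 / 0.174078 = -0.831

-0.831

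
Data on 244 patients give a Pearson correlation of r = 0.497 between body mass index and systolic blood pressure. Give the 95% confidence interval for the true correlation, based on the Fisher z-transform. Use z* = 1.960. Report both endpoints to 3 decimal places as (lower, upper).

z_r = atanh(0.497) = 0.545314;  SE = 1/√(n−3) = 1/√241 = 0.064416
z-limits: 0.545314 ± 1.960·0.064416 = 0.545314 ± 0.126255 = [0.419059, 0.671569]
ρ-limits: (tanh 0.419059, tanh 0.671569) = (0.396, 0.586)

(0.396, 0.586)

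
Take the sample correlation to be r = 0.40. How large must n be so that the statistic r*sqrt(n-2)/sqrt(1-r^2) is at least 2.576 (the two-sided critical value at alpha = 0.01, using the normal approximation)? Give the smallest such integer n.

37

Need r·√(n−2)/√(1−r²) ≥ 2.576
√(n−2) ≥ 2.576·√(1−0.1600) / 0.40 = 2.576·0.916515 / 0.40 = 5.9024
n−2 ≥ 34.8383  ⇒  n ≥ 36.8383
Smallest integer n = 37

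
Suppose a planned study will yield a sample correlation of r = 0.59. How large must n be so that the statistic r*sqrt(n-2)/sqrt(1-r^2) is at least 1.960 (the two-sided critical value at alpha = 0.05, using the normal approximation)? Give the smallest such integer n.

10

Need r·√(n−2)/√(1−r²) ≥ 1.960
√(n−2) ≥ 1.960·√(1−0.3481) / 0.59 = 1.960·0.807403 / 0.59 = 2.6822
n−2 ≥ 7.1942  ⇒  n ≥ 9.1942
Smallest integer n = 10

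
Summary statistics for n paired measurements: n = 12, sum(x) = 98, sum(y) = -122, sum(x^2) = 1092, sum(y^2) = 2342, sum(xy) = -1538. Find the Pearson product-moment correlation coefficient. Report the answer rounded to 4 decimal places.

-0.9556

Numerator: nΣxy − (Σx)(Σy) = 12·(-1538) − (98)(-122) = -6500
Denominator: √[(nΣx²−(Σx)²)(nΣy²−(Σy)²)]
  nΣx²−(Σx)² = 12·1092 − 9604 = 3500;  nΣy²−(Σy)² = 12·2342 − 14884 = 13220
  √(3500·13220) = √46270000 = 6802.2055
r = -6500 / 6802.2055 = -0.9556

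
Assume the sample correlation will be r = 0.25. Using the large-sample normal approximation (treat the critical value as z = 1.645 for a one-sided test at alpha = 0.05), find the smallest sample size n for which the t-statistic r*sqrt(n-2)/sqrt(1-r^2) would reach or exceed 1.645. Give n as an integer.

r√(n−2)/√(1−r²) ≥ 1.645  ⇔  n−2 ≥ (1.645)²·(1−r²)/r²
(1−r²)/r² = (1−0.0625)/0.0625 = 15.0000
n ≥ 2 + 2.706025·15.0000 = 2 + 40.5904 = 42.5904
⌈42.5904⌉ = 43

43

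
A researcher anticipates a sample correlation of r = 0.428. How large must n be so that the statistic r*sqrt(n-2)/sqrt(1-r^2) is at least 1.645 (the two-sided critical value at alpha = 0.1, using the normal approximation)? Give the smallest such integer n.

15

Need r·√(n−2)/√(1−r²) ≥ 1.645
√(n−2) ≥ 1.645·√(1−0.183184) / 0.428 = 1.645·0.903779 / 0.428 = 3.4736
n−2 ≥ 12.0659  ⇒  n ≥ 14.0659
Smallest integer n = 15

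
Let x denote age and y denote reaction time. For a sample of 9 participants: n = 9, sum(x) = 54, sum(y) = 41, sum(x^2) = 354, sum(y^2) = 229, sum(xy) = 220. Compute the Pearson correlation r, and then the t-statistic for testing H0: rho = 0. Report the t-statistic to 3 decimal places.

S_xy = nΣxy − ΣxΣy = 9·220 − 54·41 = 1980 − 2214 = -234
S_xx = nΣx² − (Σx)² = 9·354 − 54² = 3186 − 2916 = 270
S_yy = nΣy² − (Σy)² = 9·229 − 41² = 2061 − 1681 = 380
r = S_xy / √(S_xx·S_yy) = -234 / √(270·380) = -234 / √102600 = -234 / 320.3123 = -0.7305
t = r·√(n−2)/√(1−r²) = -0.7305·√7 / √(1−0.533630) = -1.932721 / 0.682913 = -2.830

-2.830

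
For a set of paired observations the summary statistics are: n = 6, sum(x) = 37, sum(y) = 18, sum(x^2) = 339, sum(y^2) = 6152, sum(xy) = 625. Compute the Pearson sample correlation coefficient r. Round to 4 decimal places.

0.6252

S_xy = nΣxy − ΣxΣy = 6·625 − 37·18 = 3750 − 666 = 3084
S_xx = nΣx² − (Σx)² = 6·339 − 37² = 2034 − 1369 = 665
S_yy = nΣy² − (Σy)² = 6·6152 − 18² = 36912 − 324 = 36588
r = S_xy / √(S_xx·S_yy) = 3084 / √(665·36588) = 3084 / √24331020 = 3084 / 4932.6484 = 0.6252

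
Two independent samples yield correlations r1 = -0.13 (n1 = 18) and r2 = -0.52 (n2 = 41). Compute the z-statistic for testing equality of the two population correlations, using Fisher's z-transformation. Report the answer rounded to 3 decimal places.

Fisher z-transforms: z1 = atanh(-0.13) = -0.130740, z2 = atanh(-0.52) = -0.576340; difference d = 0.445600
Var(d) = 1/15 + 1/38 = 0.0666667 + 0.0263158 = 0.0929825
z = d/√Var(d) = 0.445600 / √0.0929825 = 0.445600 / 0.304930 = 1.461

1.461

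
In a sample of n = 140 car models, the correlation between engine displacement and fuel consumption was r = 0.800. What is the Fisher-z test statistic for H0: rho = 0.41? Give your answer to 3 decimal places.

z_r = atanh(0.800) = 1.098612,  z_0 = atanh(0.41) = 0.435611
SE = 1/√(n−3) = 1/√137 = 0.085436
z = (z_r − z_0)/SE = (1.098612 − 0.435611) / 0.085436 = 0.663001 / 0.085436 = 7.760

7.760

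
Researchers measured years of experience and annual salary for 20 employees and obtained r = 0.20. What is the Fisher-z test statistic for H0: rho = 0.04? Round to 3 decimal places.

0.671

z_r = atanh(0.20) = 0.202733,  z_0 = atanh(0.04) = 0.040021
SE = 1/√(n−3) = 1/√17 = 0.242536
z = (z_r − z_0)/SE = (0.202733 − 0.040021) / 0.242536 = 0.162712 / 0.242536 = 0.671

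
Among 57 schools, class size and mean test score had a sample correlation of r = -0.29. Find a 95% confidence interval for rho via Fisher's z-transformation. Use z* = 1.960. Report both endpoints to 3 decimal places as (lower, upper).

(-0.512, -0.032)

z_r = atanh(-0.29) = -0.298566;  SE = 1/√(n−3) = 1/√54 = 0.136083
z-limits: -0.298566 ± 1.960·0.136083 = -0.298566 ± 0.266723 = [-0.565289, -0.031843]
ρ-limits: (tanh -0.565289, tanh -0.031843) = (-0.512, -0.032)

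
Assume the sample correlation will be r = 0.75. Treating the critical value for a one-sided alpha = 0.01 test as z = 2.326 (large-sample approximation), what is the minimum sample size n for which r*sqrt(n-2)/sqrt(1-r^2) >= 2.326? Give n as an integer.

7

r√(n−2)/√(1−r²) ≥ 2.326  ⇔  n−2 ≥ (2.326)²·(1−r²)/r²
(1−r²)/r² = (1−0.5625)/0.5625 = 0.7778
n ≥ 2 + 5.410276·0.7778 = 2 + 4.2081 = 6.2081
⌈6.2081⌉ = 7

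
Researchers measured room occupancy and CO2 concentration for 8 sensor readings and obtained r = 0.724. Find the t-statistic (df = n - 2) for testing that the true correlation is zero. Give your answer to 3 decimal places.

1 − r² = 1 − 0.524176 = 0.475824;  √(1−r²) = 0.689800
√(n−2) = √6 = 2.449490
t = r·√(n−2)/√(1−r²) = 0.724 · 2.449490 / 0.689800 = 2.571

2.571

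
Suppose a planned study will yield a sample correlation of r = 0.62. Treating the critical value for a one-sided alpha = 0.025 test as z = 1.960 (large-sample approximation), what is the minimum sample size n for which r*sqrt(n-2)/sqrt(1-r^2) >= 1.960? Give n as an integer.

9

r√(n−2)/√(1−r²) ≥ 1.960  ⇔  n−2 ≥ (1.960)²·(1−r²)/r²
(1−r²)/r² = (1−0.3844)/0.3844 = 1.6015
n ≥ 2 + 3.8416·1.6015 = 2 + 6.1523 = 8.1523
⌈8.1523⌉ = 9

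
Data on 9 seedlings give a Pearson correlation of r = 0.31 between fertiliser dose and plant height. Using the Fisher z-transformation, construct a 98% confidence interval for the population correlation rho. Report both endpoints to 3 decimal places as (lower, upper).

(-0.557, 0.854)

z_r = atanh(0.31) = 0.320545;  SE = 1/√(n−3) = 1/√6 = 0.408248
z-limits: 0.320545 ± 2.326·0.408248 = 0.320545 ± 0.949585 = [-0.629040, 1.270130]
ρ-limits: (tanh -0.629040, tanh 1.270130) = (-0.557, 0.854)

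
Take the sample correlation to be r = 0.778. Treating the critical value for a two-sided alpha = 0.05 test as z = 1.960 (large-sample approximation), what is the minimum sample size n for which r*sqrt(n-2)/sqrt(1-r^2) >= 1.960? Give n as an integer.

5

r√(n−2)/√(1−r²) ≥ 1.960  ⇔  n−2 ≥ (1.960)²·(1−r²)/r²
(1−r²)/r² = (1−0.605284)/0.605284 = 0.6521
n ≥ 2 + 3.8416·0.6521 = 2 + 2.5051 = 4.5051
⌈4.5051⌉ = 5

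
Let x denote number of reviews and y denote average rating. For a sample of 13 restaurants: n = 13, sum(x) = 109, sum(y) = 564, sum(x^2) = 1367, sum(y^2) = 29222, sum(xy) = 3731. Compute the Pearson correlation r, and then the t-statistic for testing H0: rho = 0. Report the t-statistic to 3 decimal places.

-3.076

S_xy = nΣxy − ΣxΣy = 13·3731 − 109·564 = 48503 − 61476 = -12973
S_xx = nΣx² − (Σx)² = 13·1367 − 109² = 17771 − 11881 = 5890
S_yy = nΣy² − (Σy)² = 13·29222 − 564² = 379886 − 318096 = 61790
r = S_xy / √(S_xx·S_yy) = -12973 / √(5890·61790) = -12973 / √363943100 = -12973 / 19077.2928 = -0.6800
t = r·√(n−2)/√(1−r²) = -0.6800·√11 / √(1−0.462400) = -2.255305 / 0.733212 = -3.076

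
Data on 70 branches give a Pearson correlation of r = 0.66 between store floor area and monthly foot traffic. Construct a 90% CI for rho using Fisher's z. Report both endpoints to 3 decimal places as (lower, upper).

z_r = atanh(0.66) = 0.792814;  SE = 1/√(n−3) = 1/√67 = 0.122169
z-limits: 0.792814 ± 1.645·0.122169 = 0.792814 ± 0.200968 = [0.591846, 0.993782]
ρ-limits: (tanh 0.591846, tanh 0.993782) = (0.531, 0.759)

(0.531, 0.759)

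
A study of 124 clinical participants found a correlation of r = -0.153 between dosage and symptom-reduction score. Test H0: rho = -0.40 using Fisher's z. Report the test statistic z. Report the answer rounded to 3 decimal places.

Fisher z: atanh(-0.153) = -0.154211, atanh(-0.40) = -0.423649
z = (z_r − z_0)·√(n−3) = (-0.154211 − (-0.423649))·√121 = 0.269438 · 11.000000 = 2.964

2.964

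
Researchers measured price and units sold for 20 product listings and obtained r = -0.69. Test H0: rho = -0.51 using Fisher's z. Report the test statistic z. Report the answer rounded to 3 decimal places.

Fisher z: atanh(-0.69) = -0.847956, atanh(-0.51) = -0.562730
z = (z_r − z_0)·√(n−3) = (-0.847956 − (-0.562730))·√17 = -0.285226 · 4.123106 = -1.176

-1.176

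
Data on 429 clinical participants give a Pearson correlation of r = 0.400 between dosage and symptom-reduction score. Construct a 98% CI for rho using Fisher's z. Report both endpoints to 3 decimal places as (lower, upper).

Fisher z: z_r = atanh(r) = ½·ln((1+0.400)/(1−0.400)) = 0.423649
SE(z) = 1/√(n−3) = 1/√426 = 0.048450
98% ⇒ z* = 2.326; margin = 2.326·0.048450 = 0.112695
CI on z-scale: (0.310954, 0.536344)
Back-transform: tanh(0.310954) = 0.301305, tanh(0.536344) = 0.490216

(0.301, 0.490)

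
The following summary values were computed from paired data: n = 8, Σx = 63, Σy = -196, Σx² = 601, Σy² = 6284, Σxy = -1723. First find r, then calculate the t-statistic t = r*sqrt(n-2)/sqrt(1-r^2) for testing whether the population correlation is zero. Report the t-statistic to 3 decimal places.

-1.253

Numerator: nΣxy − (Σx)(Σy) = 8·(-1723) − (63)(-196) = -1436
Denominator: √[(nΣx²−(Σx)²)(nΣy²−(Σy)²)]
  nΣx²−(Σx)² = 8·601 − 3969 = 839;  nΣy²−(Σy)² = 8·6284 − 38416 = 11856
  √(839·11856) = √9947184 = 3153.9157
r = -1436 / 3153.9157 = -0.4553
t = r·√(n−2)/√(1−r²) = -0.4553·√6 / √(1−0.207298) = -1.115253 / 0.890338 = -1.253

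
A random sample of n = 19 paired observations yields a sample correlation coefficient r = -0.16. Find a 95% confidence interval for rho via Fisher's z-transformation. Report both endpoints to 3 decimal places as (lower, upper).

(-0.573, 0.317)

Fisher z: z_r = atanh(r) = ½·ln((1+(-0.16))/(1−(-0.16))) = -0.161387
SE(z) = 1/√(n−3) = 1/√16 = 0.250000
95% ⇒ z* = 1.960; margin = 1.960·0.250000 = 0.490000
CI on z-scale: (-0.651387, 0.328613)
Back-transform: tanh(-0.651387) = -0.572603, tanh(0.328613) = 0.317274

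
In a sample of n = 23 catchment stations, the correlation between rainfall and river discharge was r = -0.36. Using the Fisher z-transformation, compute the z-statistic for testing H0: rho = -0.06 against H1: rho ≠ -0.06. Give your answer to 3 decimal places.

Fisher z: atanh(-0.36) = -0.376886, atanh(-0.06) = -0.060072
z = (z_r − z_0)·√(n−3) = (-0.376886 − (-0.060072))·√20 = -0.316814 · 4.472136 = -1.417

-1.417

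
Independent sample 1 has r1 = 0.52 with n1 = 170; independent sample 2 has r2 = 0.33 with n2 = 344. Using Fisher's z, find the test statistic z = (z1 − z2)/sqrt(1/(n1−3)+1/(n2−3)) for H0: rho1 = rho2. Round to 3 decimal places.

Fisher z-transforms: z1 = atanh(0.52) = 0.576340, z2 = atanh(0.33) = 0.342828; difference d = 0.233512
Var(d) = 1/167 + 1/341 = 0.0059880 + 0.0029326 = 0.0089206
z = d/√Var(d) = 0.233512 / √0.0089206 = 0.233512 / 0.094449 = 2.472

2.472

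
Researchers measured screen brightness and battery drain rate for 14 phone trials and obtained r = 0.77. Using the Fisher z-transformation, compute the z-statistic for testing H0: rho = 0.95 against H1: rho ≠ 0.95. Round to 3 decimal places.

z_r = atanh(0.77) = 1.020328,  z_0 = atanh(0.95) = 1.831781
SE = 1/√(n−3) = 1/√11 = 0.301511
z = (z_r − z_0)/SE = (1.020328 − 1.831781) / 0.301511 = -0.811453 / 0.301511 = -2.691

-2.691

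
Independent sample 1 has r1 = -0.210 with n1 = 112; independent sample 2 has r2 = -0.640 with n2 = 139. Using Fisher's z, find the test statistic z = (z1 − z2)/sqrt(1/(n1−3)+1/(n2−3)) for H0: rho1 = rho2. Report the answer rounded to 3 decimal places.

4.239

z1 = atanh(-0.210) = -0.213171,  z2 = atanh(-0.640) = -0.758174
SE = √(1/(n1−3) + 1/(n2−3)) = √(1/109 + 1/136) = √(0.0091743 + 0.0073529) = √0.0165272 = 0.128558
z = (z1 − z2)/SE = (-0.213171 − (-0.758174)) / 0.128558 = 0.545003 / 0.128558 = 4.239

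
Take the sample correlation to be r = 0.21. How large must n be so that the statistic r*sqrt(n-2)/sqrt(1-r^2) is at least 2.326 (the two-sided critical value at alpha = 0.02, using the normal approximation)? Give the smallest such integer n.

Need r·√(n−2)/√(1−r²) ≥ 2.326
√(n−2) ≥ 2.326·√(1−0.0441) / 0.21 = 2.326·0.977701 / 0.21 = 10.8292
n−2 ≥ 117.2716  ⇒  n ≥ 119.2716
Smallest integer n = 120

120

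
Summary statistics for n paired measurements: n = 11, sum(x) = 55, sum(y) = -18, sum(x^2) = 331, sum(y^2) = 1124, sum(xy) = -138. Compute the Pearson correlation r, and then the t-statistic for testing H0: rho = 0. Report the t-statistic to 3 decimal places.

S_xy = nΣxy − ΣxΣy = 11·(-138) − 55·(-18) = -1518 − (-990) = -528
S_xx = nΣx² − (Σx)² = 11·331 − 55² = 3641 − 3025 = 616
S_yy = nΣy² − (Σy)² = 11·1124 − (-18)² = 12364 − 324 = 12040
r = S_xy / √(S_xx·S_yy) = -528 / √(616·12040) = -528 / √7416640 = -528 / 2723.3509 = -0.1939
t = r·√(n−2)/√(1−r²) = -0.1939·√9 / √(1−0.037597) = -0.581700 / 0.981021 = -0.593

-0.593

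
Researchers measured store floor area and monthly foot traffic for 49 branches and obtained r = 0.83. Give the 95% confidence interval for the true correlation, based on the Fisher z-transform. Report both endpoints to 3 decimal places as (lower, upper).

(0.716, 0.901)

z_r = atanh(0.83) = 1.188136;  SE = 1/√(n−3) = 1/√46 = 0.147442
z-limits: 1.188136 ± 1.960·0.147442 = 1.188136 ± 0.288986 = [0.899150, 1.477122]
ρ-limits: (tanh 0.899150, tanh 1.477122) = (0.716, 0.901)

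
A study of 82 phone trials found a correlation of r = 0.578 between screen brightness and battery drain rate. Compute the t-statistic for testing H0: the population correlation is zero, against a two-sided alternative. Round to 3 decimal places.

1 − r² = 1 − 0.334084 = 0.665916;  √(1−r²) = 0.816037
√(n−2) = √80 = 8.944272
t = r·√(n−2)/√(1−r²) = 0.578 · 8.944272 / 0.816037 = 6.335

6.335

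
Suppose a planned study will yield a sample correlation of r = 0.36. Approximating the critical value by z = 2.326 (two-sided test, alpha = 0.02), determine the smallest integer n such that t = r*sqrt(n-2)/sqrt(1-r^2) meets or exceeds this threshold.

39

r√(n−2)/√(1−r²) ≥ 2.326  ⇔  n−2 ≥ (2.326)²·(1−r²)/r²
(1−r²)/r² = (1−0.1296)/0.1296 = 6.7160
n ≥ 2 + 5.410276·6.7160 = 2 + 36.3354 = 38.3354
⌈38.3354⌉ = 39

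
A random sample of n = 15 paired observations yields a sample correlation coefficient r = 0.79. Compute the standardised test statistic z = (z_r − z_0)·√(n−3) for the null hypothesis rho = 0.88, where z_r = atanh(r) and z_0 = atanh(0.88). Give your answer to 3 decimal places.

-1.054

z_r = atanh(0.79) = 1.071432,  z_0 = atanh(0.88) = 1.375768
SE = 1/√(n−3) = 1/√12 = 0.288675
z = (z_r − z_0)/SE = (1.071432 − 1.375768) / 0.288675 = -0.304336 / 0.288675 = -1.054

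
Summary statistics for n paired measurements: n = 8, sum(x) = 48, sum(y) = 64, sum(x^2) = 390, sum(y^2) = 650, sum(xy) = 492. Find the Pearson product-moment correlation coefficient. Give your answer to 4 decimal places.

0.9103

S_xy = nΣxy − ΣxΣy = 8·492 − 48·64 = 3936 − 3072 = 864
S_xx = nΣx² − (Σx)² = 8·390 − 48² = 3120 − 2304 = 816
S_yy = nΣy² − (Σy)² = 8·650 − 64² = 5200 − 4096 = 1104
r = S_xy / √(S_xx·S_yy) = 864 / √(816·1104) = 864 / √900864 = 864 / 949.1386 = 0.9103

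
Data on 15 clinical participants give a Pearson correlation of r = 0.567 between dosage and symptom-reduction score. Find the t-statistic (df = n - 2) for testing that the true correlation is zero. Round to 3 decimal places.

2.482

1 − r² = 1 − 0.321489 = 0.678511;  √(1−r²) = 0.823718
√(n−2) = √13 = 3.605551
t = r·√(n−2)/√(1−r²) = 0.567 · 3.605551 / 0.823718 = 2.482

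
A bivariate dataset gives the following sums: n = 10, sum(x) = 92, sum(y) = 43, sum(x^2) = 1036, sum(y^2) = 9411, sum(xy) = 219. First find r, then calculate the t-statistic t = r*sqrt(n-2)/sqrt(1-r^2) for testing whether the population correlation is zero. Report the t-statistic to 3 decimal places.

S_xy = nΣxy − ΣxΣy = 10·219 − 92·43 = 2190 − 3956 = -1766
S_xx = nΣx² − (Σx)² = 10·1036 − 92² = 10360 − 8464 = 1896
S_yy = nΣy² − (Σy)² = 10·9411 − 43² = 94110 − 1849 = 92261
r = S_xy / √(S_xx·S_yy) = -1766 / √(1896·92261) = -1766 / √174926856 = -1766 / 13225.9917 = -0.1335
t = r·√(n−2)/√(1−r²) = -0.1335·√8 / √(1−0.017822) = -0.377595 / 0.991049 = -0.381

-0.381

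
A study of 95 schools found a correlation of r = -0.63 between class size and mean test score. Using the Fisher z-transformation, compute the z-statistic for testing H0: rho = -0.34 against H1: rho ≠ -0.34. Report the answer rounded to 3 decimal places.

Fisher z: atanh(-0.63) = -0.741416, atanh(-0.34) = -0.354093
z = (z_r − z_0)·√(n−3) = (-0.741416 − (-0.354093))·√92 = -0.387323 · 9.591663 = -3.715

-3.715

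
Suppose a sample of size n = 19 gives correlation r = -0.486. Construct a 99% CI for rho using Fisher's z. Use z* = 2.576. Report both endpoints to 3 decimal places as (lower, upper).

(-0.826, 0.113)

Fisher z: z_r = atanh(r) = ½·ln((1+(-0.486))/(1−(-0.486))) = -0.530810
SE(z) = 1/√(n−3) = 1/√16 = 0.250000
99% ⇒ z* = 2.576; margin = 2.576·0.250000 = 0.644000
CI on z-scale: (-1.174810, 0.113190)
Back-transform: tanh(-1.174810) = -0.825808, tanh(0.113190) = 0.112709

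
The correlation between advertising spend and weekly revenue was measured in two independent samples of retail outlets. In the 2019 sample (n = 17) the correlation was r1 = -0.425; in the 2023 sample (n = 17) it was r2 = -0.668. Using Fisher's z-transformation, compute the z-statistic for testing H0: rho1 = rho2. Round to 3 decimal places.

z1 = atanh(-0.425) = -0.453779,  z2 = atanh(-0.668) = -0.807123
SE = √(1/(n1−3) + 1/(n2−3)) = √(1/14 + 1/14) = √(0.0714286 + 0.0714286) = √0.1428572 = 0.377965
z = (z1 − z2)/SE = (-0.453779 − (-0.807123)) / 0.377965 = 0.353344 / 0.377965 = 0.935

0.935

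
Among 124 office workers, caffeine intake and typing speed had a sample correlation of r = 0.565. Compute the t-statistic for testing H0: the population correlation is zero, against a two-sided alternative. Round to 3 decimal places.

7.564

t = r·√(n−2) / √(1−r²) with r = 0.565, n = 124
  = 0.565·√122 / √(1 − 0.319225)
  = 0.565·11.045361 / 0.825091
  = 6.240629 / 0.825091 = 7.564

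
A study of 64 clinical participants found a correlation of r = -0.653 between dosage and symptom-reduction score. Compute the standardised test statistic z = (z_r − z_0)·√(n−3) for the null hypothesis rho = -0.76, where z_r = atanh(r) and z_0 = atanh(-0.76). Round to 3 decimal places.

1.685

z_r = atanh(-0.653) = -0.780511,  z_0 = atanh(-0.76) = -0.996215
SE = 1/√(n−3) = 1/√61 = 0.128037
z = (z_r − z_0)/SE = (-0.780511 − (-0.996215)) / 0.128037 = 0.215704 / 0.128037 = 1.685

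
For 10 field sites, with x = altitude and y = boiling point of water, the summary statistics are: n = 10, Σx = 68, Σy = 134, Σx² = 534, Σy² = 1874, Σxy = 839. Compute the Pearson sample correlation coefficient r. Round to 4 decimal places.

-0.9637

Numerator: nΣxy − (Σx)(Σy) = 10·839 − (68)(134) = -722
Denominator: √[(nΣx²−(Σx)²)(nΣy²−(Σy)²)]
  nΣx²−(Σx)² = 10·534 − 4624 = 716;  nΣy²−(Σy)² = 10·1874 − 17956 = 784
  √(716·784) = √561344 = 749.2289
r = -722 / 749.2289 = -0.9637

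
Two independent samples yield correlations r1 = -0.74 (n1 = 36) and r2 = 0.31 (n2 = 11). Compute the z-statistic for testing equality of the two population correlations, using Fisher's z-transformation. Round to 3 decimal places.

Fisher z-transforms: z1 = atanh(-0.74) = -0.950479, z2 = atanh(0.31) = 0.320545; difference d = -1.271024
Var(d) = 1/33 + 1/8 = 0.0303030 + 0.1250000 = 0.1553030
z = d/√Var(d) = -1.271024 / √0.1553030 = -1.271024 / 0.394085 = -3.225

-3.225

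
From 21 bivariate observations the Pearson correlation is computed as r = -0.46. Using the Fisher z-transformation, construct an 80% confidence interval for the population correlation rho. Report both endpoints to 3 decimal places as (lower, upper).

z_r = atanh(-0.46) = -0.497311;  SE = 1/√(n−3) = 1/√18 = 0.235702
z-limits: -0.497311 ± 1.282·0.235702 = -0.497311 ± 0.302170 = [-0.799481, -0.195141]
ρ-limits: (tanh -0.799481, tanh -0.195141) = (-0.664, -0.193)

(-0.664, -0.193)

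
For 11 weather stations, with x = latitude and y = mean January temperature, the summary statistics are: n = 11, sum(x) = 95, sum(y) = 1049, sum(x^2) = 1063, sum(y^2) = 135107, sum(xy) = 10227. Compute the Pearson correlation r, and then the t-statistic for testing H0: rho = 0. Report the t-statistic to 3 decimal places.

1.310

Numerator: nΣxy − (Σx)(Σy) = 11·10227 − (95)(1049) = 12842
Denominator: √[(nΣx²−(Σx)²)(nΣy²−(Σy)²)]
  nΣx²−(Σx)² = 11·1063 − 9025 = 2668;  nΣy²−(Σy)² = 11·135107 − 1100401 = 385776
  √(2668·385776) = √1029250368 = 32081.9321
r = 12842 / 32081.9321 = 0.4003
t = r·√(n−2)/√(1−r²) = 0.4003·√9 / √(1−0.160240) = 1.200900 / 0.916384 = 1.310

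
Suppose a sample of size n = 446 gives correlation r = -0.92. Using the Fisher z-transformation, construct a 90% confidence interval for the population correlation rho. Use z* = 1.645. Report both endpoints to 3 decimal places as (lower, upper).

z_r = atanh(-0.92) = -1.589027;  SE = 1/√(n−3) = 1/√443 = 0.047511
z-limits: -1.589027 ± 1.645·0.047511 = -1.589027 ± 0.078156 = [-1.667183, -1.510871]
ρ-limits: (tanh -1.667183, tanh -1.510871) = (-0.931, -0.907)

(-0.931, -0.907)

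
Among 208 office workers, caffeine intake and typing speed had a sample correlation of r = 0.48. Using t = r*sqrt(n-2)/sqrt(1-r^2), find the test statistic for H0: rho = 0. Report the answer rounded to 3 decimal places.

t = r·√(n−2) / √(1−r²) with r = 0.48, n = 208
  = 0.48·√206 / √(1 − 0.2304)
  = 0.48·14.352700 / 0.877268
  = 6.889296 / 0.877268 = 7.853

7.853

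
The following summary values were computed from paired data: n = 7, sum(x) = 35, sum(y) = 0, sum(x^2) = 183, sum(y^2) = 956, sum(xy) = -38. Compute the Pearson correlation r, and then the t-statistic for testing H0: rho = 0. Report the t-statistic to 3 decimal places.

S_xy = nΣxy − ΣxΣy = 7·(-38) − 35·0 = -266 − 0 = -266
S_xx = nΣx² − (Σx)² = 7·183 − 35² = 1281 − 1225 = 56
S_yy = nΣy² − (Σy)² = 7·956 − 0² = 6692 − 0 = 6692
r = S_xy / √(S_xx·S_yy) = -266 / √(56·6692) = -266 / √374752 = -266 / 612.1699 = -0.4345
t = r·√(n−2)/√(1−r²) = -0.4345·√5 / √(1−0.188790) = -0.971572 / 0.900672 = -1.079

-1.079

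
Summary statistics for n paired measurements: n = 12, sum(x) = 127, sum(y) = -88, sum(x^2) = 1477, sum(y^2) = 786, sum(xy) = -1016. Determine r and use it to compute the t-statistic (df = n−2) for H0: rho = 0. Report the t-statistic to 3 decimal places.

-2.494

S_xy = nΣxy − ΣxΣy = 12·(-1016) − 127·(-88) = -12192 − (-11176) = -1016
S_xx = nΣx² − (Σx)² = 12·1477 − 127² = 17724 − 16129 = 1595
S_yy = nΣy² − (Σy)² = 12·786 − (-88)² = 9432 − 7744 = 1688
r = S_xy / √(S_xx·S_yy) = -1016 / √(1595·1688) = -1016 / √2692360 = -1016 / 1640.8412 = -0.6192
t = r·√(n−2)/√(1−r²) = -0.6192·√10 / √(1−0.383409) = -1.958082 / 0.785233 = -2.494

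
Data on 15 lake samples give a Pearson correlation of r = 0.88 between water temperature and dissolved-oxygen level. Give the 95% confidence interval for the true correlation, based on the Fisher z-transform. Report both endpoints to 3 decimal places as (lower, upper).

(0.670, 0.960)

Fisher z: z_r = atanh(r) = ½·ln((1+0.88)/(1−0.88)) = 1.375768
SE(z) = 1/√(n−3) = 1/√12 = 0.288675
95% ⇒ z* = 1.960; margin = 1.960·0.288675 = 0.565803
CI on z-scale: (0.809965, 1.941571)
Back-transform: tanh(0.809965) = 0.669571, tanh(1.941571) = 0.959658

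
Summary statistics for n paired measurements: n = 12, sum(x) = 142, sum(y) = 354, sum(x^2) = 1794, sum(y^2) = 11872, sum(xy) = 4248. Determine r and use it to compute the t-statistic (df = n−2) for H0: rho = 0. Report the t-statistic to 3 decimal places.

0.468

Numerator: nΣxy − (Σx)(Σy) = 12·4248 − (142)(354) = 708
Denominator: √[(nΣx²−(Σx)²)(nΣy²−(Σy)²)]
  nΣx²−(Σx)² = 12·1794 − 20164 = 1364;  nΣy²−(Σy)² = 12·11872 − 125316 = 17148
  √(1364·17148) = √23389872 = 4836.3077
r = 708 / 4836.3077 = 0.1464
t = r·√(n−2)/√(1−r²) = 0.1464·√10 / √(1−0.021433) = 0.462957 / 0.989225 = 0.468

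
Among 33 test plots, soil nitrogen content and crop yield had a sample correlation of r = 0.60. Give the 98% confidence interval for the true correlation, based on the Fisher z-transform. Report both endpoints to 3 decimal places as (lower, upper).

(0.262, 0.807)

Fisher z: z_r = atanh(r) = ½·ln((1+0.60)/(1−0.60)) = 0.693147
SE(z) = 1/√(n−3) = 1/√30 = 0.182574
98% ⇒ z* = 2.326; margin = 2.326·0.182574 = 0.424667
CI on z-scale: (0.268480, 1.117814)
Back-transform: tanh(0.268480) = 0.262210, tanh(1.117814) = 0.806807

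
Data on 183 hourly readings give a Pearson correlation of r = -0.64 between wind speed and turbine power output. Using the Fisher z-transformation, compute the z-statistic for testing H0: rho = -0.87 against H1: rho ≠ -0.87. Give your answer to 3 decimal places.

7.713

Fisher z: atanh(-0.64) = -0.758174, atanh(-0.87) = -1.333080
z = (z_r − z_0)·√(n−3) = (-0.758174 − (-1.333080))·√180 = 0.574906 · 13.416408 = 7.713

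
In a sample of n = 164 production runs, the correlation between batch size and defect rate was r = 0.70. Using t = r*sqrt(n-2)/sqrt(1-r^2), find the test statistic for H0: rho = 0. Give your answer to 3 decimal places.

12.476

1 − r² = 1 − 0.4900 = 0.5100;  √(1−r²) = 0.714143
√(n−2) = √162 = 12.727922
t = r·√(n−2)/√(1−r²) = 0.70 · 12.727922 / 0.714143 = 12.476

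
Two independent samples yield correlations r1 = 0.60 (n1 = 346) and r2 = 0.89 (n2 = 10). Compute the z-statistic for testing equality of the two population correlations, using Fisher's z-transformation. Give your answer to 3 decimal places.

z1 = atanh(0.60) = 0.693147,  z2 = atanh(0.89) = 1.421926
SE = √(1/(n1−3) + 1/(n2−3)) = √(1/343 + 1/7) = √(0.0029155 + 0.1428571) = √0.1457726 = 0.381802
z = (z1 − z2)/SE = (0.693147 − 1.421926) / 0.381802 = -0.728779 / 0.381802 = -1.909

-1.909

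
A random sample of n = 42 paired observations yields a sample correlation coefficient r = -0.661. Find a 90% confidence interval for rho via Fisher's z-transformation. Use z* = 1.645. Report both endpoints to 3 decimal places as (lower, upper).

(-0.785, -0.486)

Fisher z: z_r = atanh(r) = ½·ln((1+(-0.661))/(1−(-0.661))) = -0.794588
SE(z) = 1/√(n−3) = 1/√39 = 0.160128
90% ⇒ z* = 1.645; margin = 1.645·0.160128 = 0.263411
CI on z-scale: (-1.057999, -0.531177)
Back-transform: tanh(-1.057999) = -0.784897, tanh(-0.531177) = -0.486280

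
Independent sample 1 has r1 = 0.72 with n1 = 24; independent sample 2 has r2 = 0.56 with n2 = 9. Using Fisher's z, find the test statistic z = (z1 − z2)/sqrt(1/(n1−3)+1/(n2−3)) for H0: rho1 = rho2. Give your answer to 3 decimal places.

Fisher z-transforms: z1 = atanh(0.72) = 0.907645, z2 = atanh(0.56) = 0.632833; difference d = 0.274812
Var(d) = 1/21 + 1/6 = 0.0476190 + 0.1666667 = 0.2142857
z = d/√Var(d) = 0.274812 / √0.2142857 = 0.274812 / 0.462910 = 0.594

0.594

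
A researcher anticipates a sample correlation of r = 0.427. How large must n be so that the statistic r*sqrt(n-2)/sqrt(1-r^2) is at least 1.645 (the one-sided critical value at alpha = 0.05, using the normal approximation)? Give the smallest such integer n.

15

Need r·√(n−2)/√(1−r²) ≥ 1.645
√(n−2) ≥ 1.645·√(1−0.182329) / 0.427 = 1.645·0.904252 / 0.427 = 3.4836
n−2 ≥ 12.1355  ⇒  n ≥ 14.1355
Smallest integer n = 15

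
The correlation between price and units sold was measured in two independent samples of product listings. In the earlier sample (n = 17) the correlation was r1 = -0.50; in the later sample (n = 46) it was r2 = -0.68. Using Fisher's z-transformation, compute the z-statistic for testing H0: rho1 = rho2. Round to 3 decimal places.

z1 = atanh(-0.50) = -0.549306,  z2 = atanh(-0.68) = -0.829114
SE = √(1/(n1−3) + 1/(n2−3)) = √(1/14 + 1/43) = √(0.0714286 + 0.0232558) = √0.0946844 = 0.307708
z = (z1 − z2)/SE = (-0.549306 − (-0.829114)) / 0.307708 = 0.279808 / 0.307708 = 0.909

0.909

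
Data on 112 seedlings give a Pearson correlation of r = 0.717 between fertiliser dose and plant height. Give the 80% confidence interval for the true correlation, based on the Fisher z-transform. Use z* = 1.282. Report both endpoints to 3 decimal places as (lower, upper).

(0.652, 0.772)

Fisher z: z_r = atanh(r) = ½·ln((1+0.717)/(1−0.717)) = 0.901443
SE(z) = 1/√(n−3) = 1/√109 = 0.095783
80% ⇒ z* = 1.282; margin = 1.282·0.095783 = 0.122794
CI on z-scale: (0.778649, 1.024237)
Back-transform: tanh(0.778649) = 0.651931, tanh(1.024237) = 0.771587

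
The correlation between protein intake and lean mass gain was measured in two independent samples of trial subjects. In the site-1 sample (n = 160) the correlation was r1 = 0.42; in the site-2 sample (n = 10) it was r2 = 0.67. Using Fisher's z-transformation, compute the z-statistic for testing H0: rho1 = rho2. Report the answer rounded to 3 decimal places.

-0.940

Fisher z-transforms: z1 = atanh(0.42) = 0.447692, z2 = atanh(0.67) = 0.810743; difference d = -0.363051
Var(d) = 1/157 + 1/7 = 0.0063694 + 0.1428571 = 0.1492265
z = d/√Var(d) = -0.363051 / √0.1492265 = -0.363051 / 0.386298 = -0.940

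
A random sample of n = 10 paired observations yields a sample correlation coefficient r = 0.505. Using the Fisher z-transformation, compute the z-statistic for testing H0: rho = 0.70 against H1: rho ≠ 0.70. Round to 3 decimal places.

Fisher z: atanh(0.505) = 0.555995, atanh(0.70) = 0.867301
z = (z_r − z_0)·√(n−3) = (0.555995 − 0.867301)·√7 = -0.311306 · 2.645751 = -0.824

-0.824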